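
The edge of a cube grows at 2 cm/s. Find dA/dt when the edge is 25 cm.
600 cm²/s

A = 6s²
dA/dt = 12s · ds/dt = 12·25·2 = 600 cm²/s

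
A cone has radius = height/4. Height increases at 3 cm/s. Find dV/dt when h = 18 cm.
243π/4 cm³/s

V = (1/3)π(h/4)²h = πh³/48
dV/dt = πh²/16 · 3
At h = 18: dV/dt = 243π/4 cm³/s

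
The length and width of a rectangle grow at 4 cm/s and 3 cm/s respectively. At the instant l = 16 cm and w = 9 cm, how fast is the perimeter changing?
14 cm/s

P = 2(l + w)
dP/dt = 2(dl/dt + dw/dt) = 2(4 + 3) = 14 cm/s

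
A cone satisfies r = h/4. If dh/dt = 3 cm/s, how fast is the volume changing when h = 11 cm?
363π/16 cm³/s

V = (1/3)π(h/4)²h = πh³/48
dV/dt = πh²/16 · 3
At h = 11: dV/dt = 363π/16 cm³/s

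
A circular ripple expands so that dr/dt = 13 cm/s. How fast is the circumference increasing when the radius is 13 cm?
26π cm/s

C = 2πr
dC/dt = 2π · dr/dt = 2π · 13 = 26π cm/s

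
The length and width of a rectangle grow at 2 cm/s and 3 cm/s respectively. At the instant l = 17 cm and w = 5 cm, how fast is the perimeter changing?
10 cm/s

P = 2(l + w)
dP/dt = 2(dl/dt + dw/dt) = 2(2 + 3) = 10 cm/s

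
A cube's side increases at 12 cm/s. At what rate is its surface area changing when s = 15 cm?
2160 cm²/s

A = 6s²
dA/dt = 12s · ds/dt = 12·15·12 = 2160 cm²/s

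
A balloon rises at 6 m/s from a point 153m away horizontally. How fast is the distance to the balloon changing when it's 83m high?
249√30298/15149 ≈ 2.861 m/s

z² = 153² + y²
z = √(153² + 83²) = √30298
dz/dt = y/z · dy/dt = 83/√30298 · 6 = 249√30298/15149 ≈ 2.861 m/s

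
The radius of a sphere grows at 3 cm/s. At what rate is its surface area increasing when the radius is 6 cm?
144π cm²/s

S = 4πr²
dS/dt = dS/dr · dr/dt = 8πr · 3
At r = 6: dS/dt = 144π cm²/s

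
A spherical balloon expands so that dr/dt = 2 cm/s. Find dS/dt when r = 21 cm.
336π cm²/s

S = 4πr²
dS/dt = dS/dr · dr/dt = 8πr · 2
At r = 21: dS/dt = 336π cm²/s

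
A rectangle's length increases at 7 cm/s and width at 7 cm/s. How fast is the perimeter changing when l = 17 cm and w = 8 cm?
28 cm/s

P = 2(l + w)
dP/dt = 2(dl/dt + dw/dt) = 2(7 + 7) = 28 cm/s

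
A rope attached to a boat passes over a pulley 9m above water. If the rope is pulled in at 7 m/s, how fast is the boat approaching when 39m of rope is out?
91√10/40 ≈ 7.194 m/s

rope² = x² + 9²
x = √(39² - 9²) = 12√10
dx/dt = (rope/x) · d(rope)/dt = (39/(12√10)) · (-7) = -91√10/40 m/s
The boat approaches at 91√10/40 ≈ 7.194 m/s.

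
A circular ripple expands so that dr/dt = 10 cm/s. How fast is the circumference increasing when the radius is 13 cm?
20π cm/s

C = 2πr
dC/dt = 2π · dr/dt = 2π · 10 = 20π cm/s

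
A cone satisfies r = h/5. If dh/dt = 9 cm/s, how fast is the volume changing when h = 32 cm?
9216π/25 cm³/s

V = (1/3)π(h/5)²h = πh³/75
dV/dt = πh²/25 · 9
At h = 32: dV/dt = 9216π/25 cm³/s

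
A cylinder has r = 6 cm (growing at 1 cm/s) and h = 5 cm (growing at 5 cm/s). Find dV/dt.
240π cm³/s

V = πr²h
dV/dt = 2πrh·dr/dt + πr²·dh/dt
= 2π(6)(5)(1) + π(6)²(5)
= 240π cm³/s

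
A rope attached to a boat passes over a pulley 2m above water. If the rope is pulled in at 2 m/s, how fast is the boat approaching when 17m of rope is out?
34√285/285 ≈ 2.014 m/s

rope² = x² + 2²
x = √(17² - 2²) = √285
dx/dt = (rope/x) · d(rope)/dt = (17/√285) · (-2) = -34√285/285 m/s
The boat approaches at 34√285/285 ≈ 2.014 m/s.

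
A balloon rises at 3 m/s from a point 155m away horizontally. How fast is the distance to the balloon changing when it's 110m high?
66√5/85 ≈ 1.736 m/s

z² = 155² + y²
z = √(155² + 110²) = 85√5
dz/dt = y/z · dy/dt = 110/(85√5) · 3 = 66√5/85 ≈ 1.736 m/s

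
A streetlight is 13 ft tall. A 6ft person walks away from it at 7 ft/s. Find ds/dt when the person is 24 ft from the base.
6 ft/s

By similar triangles: 13/(x+s) = 6/s
Solving: s = 6x/7
ds/dt = 6/7 · dx/dt = 6/7 · 7 = 6 ft/s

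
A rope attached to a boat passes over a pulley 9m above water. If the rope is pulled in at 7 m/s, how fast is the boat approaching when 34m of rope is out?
238√43/215 ≈ 7.259 m/s

rope² = x² + 9²
x = √(34² - 9²) = 5√43
dx/dt = (rope/x) · d(rope)/dt = (34/(5√43)) · (-7) = -238√43/215 m/s
The boat approaches at 238√43/215 ≈ 7.259 m/s.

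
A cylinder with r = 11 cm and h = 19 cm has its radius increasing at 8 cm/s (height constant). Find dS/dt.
656π cm²/s

S = 2πrh + 2πr² (lateral + bases)
dS/dt = (2πh + 4πr)·dr/dt = (2π·19 + 4π·11)·8
= 656π cm²/s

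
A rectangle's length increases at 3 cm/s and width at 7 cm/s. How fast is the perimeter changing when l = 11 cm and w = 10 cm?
20 cm/s

P = 2(l + w)
dP/dt = 2(dl/dt + dw/dt) = 2(3 + 7) = 20 cm/s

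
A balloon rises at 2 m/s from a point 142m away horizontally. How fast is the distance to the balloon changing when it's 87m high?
174√27733/27733 ≈ 1.045 m/s

z² = 142² + y²
z = √(142² + 87²) = √27733
dz/dt = y/z · dy/dt = 87/√27733 · 2 = 174√27733/27733 ≈ 1.045 m/s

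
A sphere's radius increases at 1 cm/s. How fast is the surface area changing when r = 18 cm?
144π cm²/s

S = 4πr²
dS/dt = dS/dr · dr/dt = 8πr · 1
At r = 18: dS/dt = 144π cm²/s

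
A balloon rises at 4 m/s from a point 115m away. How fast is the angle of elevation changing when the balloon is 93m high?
0.02103 rad/s

tan(θ) = y/115
sec²(θ) · dθ/dt = (1/115) · dy/dt
dθ/dt = cos²(θ)/115 · 4 = 115/(115² + 93²) · 4
dθ/dt = 0.02103 rad/s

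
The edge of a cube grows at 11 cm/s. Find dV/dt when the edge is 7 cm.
1617 cm³/s

V = s³
dV/dt = 3s² · ds/dt = 3·7²·11 = 1617 cm³/s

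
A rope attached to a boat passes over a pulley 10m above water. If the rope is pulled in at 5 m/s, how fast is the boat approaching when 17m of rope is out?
85√21/63 ≈ 6.183 m/s

rope² = x² + 10²
x = √(17² - 10²) = 3√21
dx/dt = (rope/x) · d(rope)/dt = (17/(3√21)) · (-5) = -85√21/63 m/s
The boat approaches at 85√21/63 ≈ 6.183 m/s.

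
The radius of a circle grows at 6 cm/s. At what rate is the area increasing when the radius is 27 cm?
324π cm²/s

A = πr²
dA/dt = 2πr · dr/dt = 2π(27)(6) = 324π cm²/s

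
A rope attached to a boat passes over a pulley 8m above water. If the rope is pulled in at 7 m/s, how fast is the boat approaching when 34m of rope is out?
17√273/39 ≈ 7.202 m/s

rope² = x² + 8²
x = √(34² - 8²) = 2√273
dx/dt = (rope/x) · d(rope)/dt = (34/(2√273)) · (-7) = -17√273/39 m/s
The boat approaches at 17√273/39 ≈ 7.202 m/s.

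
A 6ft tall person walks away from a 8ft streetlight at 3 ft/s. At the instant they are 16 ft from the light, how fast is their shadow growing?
9 ft/s

By similar triangles: 8/(x+s) = 6/s
Solving: s = 6x/2
ds/dt = 6/2 · dx/dt = 3 · 3 = 9 ft/s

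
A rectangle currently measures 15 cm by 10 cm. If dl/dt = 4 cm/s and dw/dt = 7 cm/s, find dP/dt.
22 cm/s

P = 2(l + w)
dP/dt = 2(dl/dt + dw/dt) = 2(4 + 7) = 22 cm/s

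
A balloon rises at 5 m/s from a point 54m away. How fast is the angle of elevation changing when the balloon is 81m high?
0.02849 rad/s

tan(θ) = y/54
sec²(θ) · dθ/dt = (1/54) · dy/dt
dθ/dt = cos²(θ)/54 · 5 = 54/(54² + 81²) · 5
dθ/dt = 0.02849 rad/s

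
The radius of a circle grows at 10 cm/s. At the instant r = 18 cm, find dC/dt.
20π cm/s

C = 2πr
dC/dt = 2π · dr/dt = 2π · 10 = 20π cm/s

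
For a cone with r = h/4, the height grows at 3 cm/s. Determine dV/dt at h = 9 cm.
243π/16 cm³/s

V = (1/3)π(h/4)²h = πh³/48
dV/dt = πh²/16 · 3
At h = 9: dV/dt = 243π/16 cm³/s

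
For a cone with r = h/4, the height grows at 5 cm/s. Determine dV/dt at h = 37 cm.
6845π/16 cm³/s

V = (1/3)π(h/4)²h = πh³/48
dV/dt = πh²/16 · 5
At h = 37: dV/dt = 6845π/16 cm³/s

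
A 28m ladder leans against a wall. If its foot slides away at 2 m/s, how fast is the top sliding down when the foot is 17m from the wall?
34√55/165 ≈ 1.528 m/s

x² + y² = 28²
2x·dx/dt + 2y·dy/dt = 0
dy/dt = -x/y · dx/dt = -17/(3√55) · 2 = -34√55/165 m/s
The top is descending at 34√55/165 ≈ 1.528 m/s.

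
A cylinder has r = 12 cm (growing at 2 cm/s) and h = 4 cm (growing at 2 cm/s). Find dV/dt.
480π cm³/s

V = πr²h
dV/dt = 2πrh·dr/dt + πr²·dh/dt
= 2π(12)(4)(2) + π(12)²(2)
= 480π cm³/s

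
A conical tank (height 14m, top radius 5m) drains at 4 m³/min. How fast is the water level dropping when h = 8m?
49/(100π) ≈ 0.156 m/min

r/h = 5/14, so r = (5/14)h
V = (1/3)πr²h = (1/3)π((5/14)h)²h = (25/588)πh³
dV/dh = (25/196)πh²
dh/dt = (dV/dt)/(dV/dh) = -4/((25/196)π·8²) = -49/(100π) m/min
The level is dropping at 49/(100π) ≈ 0.156 m/min.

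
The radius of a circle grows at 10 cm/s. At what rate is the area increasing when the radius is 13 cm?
260π cm²/s

A = πr²
dA/dt = 2πr · dr/dt = 2π(13)(10) = 260π cm²/s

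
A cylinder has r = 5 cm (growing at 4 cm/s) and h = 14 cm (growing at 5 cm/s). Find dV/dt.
685π cm³/s

V = πr²h
dV/dt = 2πrh·dr/dt + πr²·dh/dt
= 2π(5)(14)(4) + π(5)²(5)
= 685π cm³/s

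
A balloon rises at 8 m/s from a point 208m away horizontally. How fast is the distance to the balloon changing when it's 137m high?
1096√62033/62033 ≈ 4.4 m/s

z² = 208² + y²
z = √(208² + 137²) = √62033
dz/dt = y/z · dy/dt = 137/√62033 · 8 = 1096√62033/62033 ≈ 4.4 m/s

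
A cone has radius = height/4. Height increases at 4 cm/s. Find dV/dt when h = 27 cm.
729π/4 cm³/s

V = (1/3)π(h/4)²h = πh³/48
dV/dt = πh²/16 · 4
At h = 27: dV/dt = 729π/4 cm³/s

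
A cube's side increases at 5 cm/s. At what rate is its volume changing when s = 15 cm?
3375 cm³/s

V = s³
dV/dt = 3s² · ds/dt = 3·15²·5 = 3375 cm³/s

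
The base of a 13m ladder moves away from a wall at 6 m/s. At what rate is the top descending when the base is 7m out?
7√30/10 ≈ 3.834 m/s

x² + y² = 13²
2x·dx/dt + 2y·dy/dt = 0
dy/dt = -x/y · dx/dt = -7/(2√30) · 6 = -7√30/10 m/s
The top is descending at 7√30/10 ≈ 3.834 m/s.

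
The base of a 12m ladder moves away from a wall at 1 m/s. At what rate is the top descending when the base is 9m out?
3√7/7 ≈ 1.134 m/s

x² + y² = 12²
2x·dx/dt + 2y·dy/dt = 0
dy/dt = -x/y · dx/dt = -9/(3√7) · 1 = -3√7/7 m/s
The top is descending at 3√7/7 ≈ 1.134 m/s.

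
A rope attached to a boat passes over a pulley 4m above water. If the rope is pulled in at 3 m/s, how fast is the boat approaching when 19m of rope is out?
19√345/115 ≈ 3.069 m/s

rope² = x² + 4²
x = √(19² - 4²) = √345
dx/dt = (rope/x) · d(rope)/dt = (19/√345) · (-3) = -19√345/115 m/s
The boat approaches at 19√345/115 ≈ 3.069 m/s.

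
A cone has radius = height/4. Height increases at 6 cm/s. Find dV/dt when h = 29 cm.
2523π/8 cm³/s

V = (1/3)π(h/4)²h = πh³/48
dV/dt = πh²/16 · 6
At h = 29: dV/dt = 2523π/8 cm³/s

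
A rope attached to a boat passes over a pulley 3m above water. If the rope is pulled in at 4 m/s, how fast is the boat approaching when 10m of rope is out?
40√91/91 ≈ 4.193 m/s

rope² = x² + 3²
x = √(10² - 3²) = √91
dx/dt = (rope/x) · d(rope)/dt = (10/√91) · (-4) = -40√91/91 m/s
The boat approaches at 40√91/91 ≈ 4.193 m/s.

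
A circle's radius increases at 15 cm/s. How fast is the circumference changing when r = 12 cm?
30π cm/s

C = 2πr
dC/dt = 2π · dr/dt = 2π · 15 = 30π cm/s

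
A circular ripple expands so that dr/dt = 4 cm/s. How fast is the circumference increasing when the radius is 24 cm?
8π cm/s

C = 2πr
dC/dt = 2π · dr/dt = 2π · 4 = 8π cm/s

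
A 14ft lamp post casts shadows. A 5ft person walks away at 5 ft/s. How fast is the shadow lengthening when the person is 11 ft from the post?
25/9 ft/s

By similar triangles: 14/(x+s) = 5/s
Solving: s = 5x/9
ds/dt = 5/9 · dx/dt = 5/9 · 5 = 25/9 ft/s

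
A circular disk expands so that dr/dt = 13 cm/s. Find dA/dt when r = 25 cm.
650π cm²/s

A = πr²
dA/dt = 2πr · dr/dt = 2π(25)(13) = 650π cm²/s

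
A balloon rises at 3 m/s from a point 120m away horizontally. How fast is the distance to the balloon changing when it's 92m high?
69√1429/1429 ≈ 1.825 m/s

z² = 120² + y²
z = √(120² + 92²) = 4√1429
dz/dt = y/z · dy/dt = 92/(4√1429) · 3 = 69√1429/1429 ≈ 1.825 m/s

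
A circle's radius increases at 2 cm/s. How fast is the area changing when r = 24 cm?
96π cm²/s

A = πr²
dA/dt = 2πr · dr/dt = 2π(24)(2) = 96π cm²/s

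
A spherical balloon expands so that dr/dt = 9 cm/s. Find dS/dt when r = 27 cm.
1944π cm²/s

S = 4πr²
dS/dt = dS/dr · dr/dt = 8πr · 9
At r = 27: dS/dt = 1944π cm²/s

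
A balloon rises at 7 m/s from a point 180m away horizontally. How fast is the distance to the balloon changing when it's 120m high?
14√13/13 ≈ 3.883 m/s

z² = 180² + y²
z = √(180² + 120²) = 60√13
dz/dt = y/z · dy/dt = 120/(60√13) · 7 = 14√13/13 ≈ 3.883 m/s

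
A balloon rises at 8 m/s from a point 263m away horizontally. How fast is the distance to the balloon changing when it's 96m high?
768√78385/78385 ≈ 2.743 m/s

z² = 263² + y²
z = √(263² + 96²) = √78385
dz/dt = y/z · dy/dt = 96/√78385 · 8 = 768√78385/78385 ≈ 2.743 m/s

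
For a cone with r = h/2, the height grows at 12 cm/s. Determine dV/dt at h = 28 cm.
2352π cm³/s

V = (1/3)π(h/2)²h = πh³/12
dV/dt = πh²/4 · 12
At h = 28: dV/dt = 2352π cm³/s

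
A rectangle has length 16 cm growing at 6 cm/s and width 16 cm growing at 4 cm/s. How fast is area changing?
160 cm²/s

A = lw
dA/dt = w·dl/dt + l·dw/dt = 16·6 + 16·4 = 160 cm²/s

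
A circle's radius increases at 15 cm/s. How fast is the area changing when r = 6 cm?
180π cm²/s

A = πr²
dA/dt = 2πr · dr/dt = 2π(6)(15) = 180π cm²/s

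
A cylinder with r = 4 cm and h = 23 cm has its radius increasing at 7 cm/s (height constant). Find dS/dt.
434π cm²/s

S = 2πrh + 2πr² (lateral + bases)
dS/dt = (2πh + 4πr)·dr/dt = (2π·23 + 4π·4)·7
= 434π cm²/s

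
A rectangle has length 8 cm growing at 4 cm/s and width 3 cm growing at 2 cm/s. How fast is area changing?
28 cm²/s

A = lw
dA/dt = w·dl/dt + l·dw/dt = 3·4 + 8·2 = 28 cm²/s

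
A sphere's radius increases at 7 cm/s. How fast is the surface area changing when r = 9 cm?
504π cm²/s

S = 4πr²
dS/dt = dS/dr · dr/dt = 8πr · 7
At r = 9: dS/dt = 504π cm²/s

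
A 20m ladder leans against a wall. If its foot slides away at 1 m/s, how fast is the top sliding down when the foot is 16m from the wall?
4/3 ≈ 1.333 m/s

x² + y² = 20²
2x·dx/dt + 2y·dy/dt = 0
dy/dt = -x/y · dx/dt = -16/12 · 1 = -4/3 m/s
The top is descending at 4/3 ≈ 1.333 m/s.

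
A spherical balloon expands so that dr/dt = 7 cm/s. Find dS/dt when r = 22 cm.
1232π cm²/s

S = 4πr²
dS/dt = dS/dr · dr/dt = 8πr · 7
At r = 22: dS/dt = 1232π cm²/s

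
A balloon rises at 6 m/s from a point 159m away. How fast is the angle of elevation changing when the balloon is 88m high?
0.028887 rad/s

tan(θ) = y/159
sec²(θ) · dθ/dt = (1/159) · dy/dt
dθ/dt = cos²(θ)/159 · 6 = 159/(159² + 88²) · 6
dθ/dt = 0.028887 rad/s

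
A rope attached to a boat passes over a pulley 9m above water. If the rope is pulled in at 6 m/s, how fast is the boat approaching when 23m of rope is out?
69√7/28 ≈ 6.52 m/s

rope² = x² + 9²
x = √(23² - 9²) = 8√7
dx/dt = (rope/x) · d(rope)/dt = (23/(8√7)) · (-6) = -69√7/28 m/s
The boat approaches at 69√7/28 ≈ 6.52 m/s.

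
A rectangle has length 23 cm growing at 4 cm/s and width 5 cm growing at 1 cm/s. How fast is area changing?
43 cm²/s

A = lw
dA/dt = w·dl/dt + l·dw/dt = 5·4 + 23·1 = 43 cm²/s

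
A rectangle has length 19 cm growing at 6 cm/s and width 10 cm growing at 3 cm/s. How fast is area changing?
117 cm²/s

A = lw
dA/dt = w·dl/dt + l·dw/dt = 10·6 + 19·3 = 117 cm²/s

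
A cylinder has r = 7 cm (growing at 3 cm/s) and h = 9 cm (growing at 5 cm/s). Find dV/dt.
623π cm³/s

V = πr²h
dV/dt = 2πrh·dr/dt + πr²·dh/dt
= 2π(7)(9)(3) + π(7)²(5)
= 623π cm³/s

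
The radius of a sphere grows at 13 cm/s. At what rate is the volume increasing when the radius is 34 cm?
60112π cm³/s

V = (4/3)πr³
dV/dt = dV/dr · dr/dt = 4πr² · 13
At r = 34: dV/dt = 60112π cm³/s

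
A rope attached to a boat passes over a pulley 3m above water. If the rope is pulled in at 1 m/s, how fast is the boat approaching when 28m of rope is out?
28√31/155 ≈ 1.006 m/s

rope² = x² + 3²
x = √(28² - 3²) = 5√31
dx/dt = (rope/x) · d(rope)/dt = (28/(5√31)) · (-1) = -28√31/155 m/s
The boat approaches at 28√31/155 ≈ 1.006 m/s.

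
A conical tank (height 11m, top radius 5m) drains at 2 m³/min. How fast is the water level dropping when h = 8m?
121/(800π) ≈ 0.04814 m/min

r/h = 5/11, so r = (5/11)h
V = (1/3)πr²h = (1/3)π((5/11)h)²h = (25/363)πh³
dV/dh = (25/121)πh²
dh/dt = (dV/dt)/(dV/dh) = -2/((25/121)π·8²) = -121/(800π) m/min
The level is dropping at 121/(800π) ≈ 0.04814 m/min.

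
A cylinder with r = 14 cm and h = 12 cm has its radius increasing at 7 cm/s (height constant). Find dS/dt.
560π cm²/s

S = 2πrh + 2πr² (lateral + bases)
dS/dt = (2πh + 4πr)·dr/dt = (2π·12 + 4π·14)·7
= 560π cm²/s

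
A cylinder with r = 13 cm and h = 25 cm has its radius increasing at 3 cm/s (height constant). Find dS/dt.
306π cm²/s

S = 2πrh + 2πr² (lateral + bases)
dS/dt = (2πh + 4πr)·dr/dt = (2π·25 + 4π·13)·3
= 306π cm²/s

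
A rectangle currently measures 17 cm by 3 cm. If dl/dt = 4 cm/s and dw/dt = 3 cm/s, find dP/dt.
14 cm/s

P = 2(l + w)
dP/dt = 2(dl/dt + dw/dt) = 2(4 + 3) = 14 cm/s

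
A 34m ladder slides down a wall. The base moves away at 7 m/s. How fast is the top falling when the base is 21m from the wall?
147√715/715 ≈ 5.497 m/s

x² + y² = 34²
2x·dx/dt + 2y·dy/dt = 0
dy/dt = -x/y · dx/dt = -21/√715 · 7 = -147√715/715 m/s
The top is descending at 147√715/715 ≈ 5.497 m/s.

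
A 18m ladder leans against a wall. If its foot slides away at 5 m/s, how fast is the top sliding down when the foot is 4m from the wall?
10√77/77 ≈ 1.14 m/s

x² + y² = 18²
2x·dx/dt + 2y·dy/dt = 0
dy/dt = -x/y · dx/dt = -4/(2√77) · 5 = -10√77/77 m/s
The top is descending at 10√77/77 ≈ 1.14 m/s.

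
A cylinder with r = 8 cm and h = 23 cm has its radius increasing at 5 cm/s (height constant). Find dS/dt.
390π cm²/s

S = 2πrh + 2πr² (lateral + bases)
dS/dt = (2πh + 4πr)·dr/dt = (2π·23 + 4π·8)·5
= 390π cm²/s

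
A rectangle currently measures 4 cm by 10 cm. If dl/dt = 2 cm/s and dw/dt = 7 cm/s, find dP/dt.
18 cm/s

P = 2(l + w)
dP/dt = 2(dl/dt + dw/dt) = 2(2 + 7) = 18 cm/s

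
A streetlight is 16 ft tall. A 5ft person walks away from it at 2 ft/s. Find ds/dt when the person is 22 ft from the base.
10/11 ft/s

By similar triangles: 16/(x+s) = 5/s
Solving: s = 5x/11
ds/dt = 5/11 · dx/dt = 5/11 · 2 = 10/11 ft/s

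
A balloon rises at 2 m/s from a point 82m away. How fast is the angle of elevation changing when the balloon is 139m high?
0.006297 rad/s

tan(θ) = y/82
sec²(θ) · dθ/dt = (1/82) · dy/dt
dθ/dt = cos²(θ)/82 · 2 = 82/(82² + 139²) · 2
dθ/dt = 0.006297 rad/s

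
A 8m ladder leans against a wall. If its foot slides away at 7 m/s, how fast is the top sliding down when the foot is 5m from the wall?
35√39/39 ≈ 5.604 m/s

x² + y² = 8²
2x·dx/dt + 2y·dy/dt = 0
dy/dt = -x/y · dx/dt = -5/√39 · 7 = -35√39/39 m/s
The top is descending at 35√39/39 ≈ 5.604 m/s.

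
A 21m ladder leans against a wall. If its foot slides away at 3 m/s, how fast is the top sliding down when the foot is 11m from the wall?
33√5/40 ≈ 1.845 m/s

x² + y² = 21²
2x·dx/dt + 2y·dy/dt = 0
dy/dt = -x/y · dx/dt = -11/(8√5) · 3 = -33√5/40 m/s
The top is descending at 33√5/40 ≈ 1.845 m/s.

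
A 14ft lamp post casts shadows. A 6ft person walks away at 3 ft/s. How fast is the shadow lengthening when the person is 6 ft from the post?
9/4 ft/s

By similar triangles: 14/(x+s) = 6/s
Solving: s = 6x/8
ds/dt = 6/8 · dx/dt = 3/4 · 3 = 9/4 ft/s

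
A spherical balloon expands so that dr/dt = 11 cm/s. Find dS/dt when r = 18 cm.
1584π cm²/s

S = 4πr²
dS/dt = dS/dr · dr/dt = 8πr · 11
At r = 18: dS/dt = 1584π cm²/s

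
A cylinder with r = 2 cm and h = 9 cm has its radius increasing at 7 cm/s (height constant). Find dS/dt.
182π cm²/s

S = 2πrh + 2πr² (lateral + bases)
dS/dt = (2πh + 4πr)·dr/dt = (2π·9 + 4π·2)·7
= 182π cm²/s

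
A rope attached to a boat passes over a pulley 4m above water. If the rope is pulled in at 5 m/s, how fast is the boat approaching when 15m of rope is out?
75√209/209 ≈ 5.188 m/s

rope² = x² + 4²
x = √(15² - 4²) = √209
dx/dt = (rope/x) · d(rope)/dt = (15/√209) · (-5) = -75√209/209 m/s
The boat approaches at 75√209/209 ≈ 5.188 m/s.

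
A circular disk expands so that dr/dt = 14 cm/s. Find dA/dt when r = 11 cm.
308π cm²/s

A = πr²
dA/dt = 2πr · dr/dt = 2π(11)(14) = 308π cm²/s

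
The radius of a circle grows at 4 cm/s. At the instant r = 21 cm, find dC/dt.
8π cm/s

C = 2πr
dC/dt = 2π · dr/dt = 2π · 4 = 8π cm/s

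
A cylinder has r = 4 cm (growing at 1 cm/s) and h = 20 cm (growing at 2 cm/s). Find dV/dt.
192π cm³/s

V = πr²h
dV/dt = 2πrh·dr/dt + πr²·dh/dt
= 2π(4)(20)(1) + π(4)²(2)
= 192π cm³/s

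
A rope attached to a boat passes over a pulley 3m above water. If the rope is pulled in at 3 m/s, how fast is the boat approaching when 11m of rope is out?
33√7/28 ≈ 3.118 m/s

rope² = x² + 3²
x = √(11² - 3²) = 4√7
dx/dt = (rope/x) · d(rope)/dt = (11/(4√7)) · (-3) = -33√7/28 m/s
The boat approaches at 33√7/28 ≈ 3.118 m/s.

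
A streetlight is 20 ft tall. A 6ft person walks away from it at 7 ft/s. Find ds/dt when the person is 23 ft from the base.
3 ft/s

By similar triangles: 20/(x+s) = 6/s
Solving: s = 6x/14
ds/dt = 6/14 · dx/dt = 3/7 · 7 = 3 ft/s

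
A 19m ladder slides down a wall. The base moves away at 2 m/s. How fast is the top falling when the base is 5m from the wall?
5√21/42 ≈ 0.5455 m/s

x² + y² = 19²
2x·dx/dt + 2y·dy/dt = 0
dy/dt = -x/y · dx/dt = -5/(4√21) · 2 = -5√21/42 m/s
The top is descending at 5√21/42 ≈ 0.5455 m/s.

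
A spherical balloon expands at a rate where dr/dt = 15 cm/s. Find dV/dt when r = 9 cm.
4860π cm³/s

V = (4/3)πr³
dV/dt = dV/dr · dr/dt = 4πr² · 15
At r = 9: dV/dt = 4860π cm³/s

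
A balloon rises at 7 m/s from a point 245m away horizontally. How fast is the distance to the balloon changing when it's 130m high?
182√3077/3077 ≈ 3.281 m/s

z² = 245² + y²
z = √(245² + 130²) = 5√3077
dz/dt = y/z · dy/dt = 130/(5√3077) · 7 = 182√3077/3077 ≈ 3.281 m/s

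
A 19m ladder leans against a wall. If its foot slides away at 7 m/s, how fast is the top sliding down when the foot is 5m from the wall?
5√21/12 ≈ 1.909 m/s

x² + y² = 19²
2x·dx/dt + 2y·dy/dt = 0
dy/dt = -x/y · dx/dt = -5/(4√21) · 7 = -5√21/12 m/s
The top is descending at 5√21/12 ≈ 1.909 m/s.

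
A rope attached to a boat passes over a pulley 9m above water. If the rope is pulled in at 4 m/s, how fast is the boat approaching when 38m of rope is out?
152√1363/1363 ≈ 4.117 m/s

rope² = x² + 9²
x = √(38² - 9²) = √1363
dx/dt = (rope/x) · d(rope)/dt = (38/√1363) · (-4) = -152√1363/1363 m/s
The boat approaches at 152√1363/1363 ≈ 4.117 m/s.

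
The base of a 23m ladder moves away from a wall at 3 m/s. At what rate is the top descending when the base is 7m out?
7√30/40 ≈ 0.9585 m/s

x² + y² = 23²
2x·dx/dt + 2y·dy/dt = 0
dy/dt = -x/y · dx/dt = -7/(4√30) · 3 = -7√30/40 m/s
The top is descending at 7√30/40 ≈ 0.9585 m/s.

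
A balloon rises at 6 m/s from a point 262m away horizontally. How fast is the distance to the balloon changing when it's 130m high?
195√74/629 ≈ 2.667 m/s

z² = 262² + y²
z = √(262² + 130²) = 34√74
dz/dt = y/z · dy/dt = 130/(34√74) · 6 = 195√74/629 ≈ 2.667 m/s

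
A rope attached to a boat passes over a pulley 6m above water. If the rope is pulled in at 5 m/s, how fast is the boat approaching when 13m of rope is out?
65√133/133 ≈ 5.636 m/s

rope² = x² + 6²
x = √(13² - 6²) = √133
dx/dt = (rope/x) · d(rope)/dt = (13/√133) · (-5) = -65√133/133 m/s
The boat approaches at 65√133/133 ≈ 5.636 m/s.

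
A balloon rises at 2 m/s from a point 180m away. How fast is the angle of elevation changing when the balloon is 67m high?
0.009759 rad/s

tan(θ) = y/180
sec²(θ) · dθ/dt = (1/180) · dy/dt
dθ/dt = cos²(θ)/180 · 2 = 180/(180² + 67²) · 2
dθ/dt = 0.009759 rad/s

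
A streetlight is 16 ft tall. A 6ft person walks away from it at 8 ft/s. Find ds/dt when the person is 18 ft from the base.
24/5 ft/s

By similar triangles: 16/(x+s) = 6/s
Solving: s = 6x/10
ds/dt = 6/10 · dx/dt = 3/5 · 8 = 24/5 ft/s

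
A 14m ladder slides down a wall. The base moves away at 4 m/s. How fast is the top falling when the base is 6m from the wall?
3√10/5 ≈ 1.897 m/s

x² + y² = 14²
2x·dx/dt + 2y·dy/dt = 0
dy/dt = -x/y · dx/dt = -6/(4√10) · 4 = -3√10/5 m/s
The top is descending at 3√10/5 ≈ 1.897 m/s.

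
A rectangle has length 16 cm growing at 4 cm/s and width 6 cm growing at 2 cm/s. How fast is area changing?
56 cm²/s

A = lw
dA/dt = w·dl/dt + l·dw/dt = 6·4 + 16·2 = 56 cm²/s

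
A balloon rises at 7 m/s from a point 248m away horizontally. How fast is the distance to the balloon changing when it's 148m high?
259√5213/5213 ≈ 3.587 m/s

z² = 248² + y²
z = √(248² + 148²) = 4√5213
dz/dt = y/z · dy/dt = 148/(4√5213) · 7 = 259√5213/5213 ≈ 3.587 m/s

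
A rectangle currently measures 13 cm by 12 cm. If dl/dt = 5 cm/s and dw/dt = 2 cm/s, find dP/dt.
14 cm/s

P = 2(l + w)
dP/dt = 2(dl/dt + dw/dt) = 2(5 + 2) = 14 cm/s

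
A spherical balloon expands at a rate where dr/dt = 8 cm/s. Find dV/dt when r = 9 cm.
2592π cm³/s

V = (4/3)πr³
dV/dt = dV/dr · dr/dt = 4πr² · 8
At r = 9: dV/dt = 2592π cm³/s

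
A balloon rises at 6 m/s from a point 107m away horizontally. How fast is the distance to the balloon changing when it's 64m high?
384√15545/15545 ≈ 3.08 m/s

z² = 107² + y²
z = √(107² + 64²) = √15545
dz/dt = y/z · dy/dt = 64/√15545 · 6 = 384√15545/15545 ≈ 3.08 m/s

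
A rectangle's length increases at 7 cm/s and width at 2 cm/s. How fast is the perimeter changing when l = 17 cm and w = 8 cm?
18 cm/s

P = 2(l + w)
dP/dt = 2(dl/dt + dw/dt) = 2(7 + 2) = 18 cm/s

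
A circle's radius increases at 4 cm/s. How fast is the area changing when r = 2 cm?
16π cm²/s

A = πr²
dA/dt = 2πr · dr/dt = 2π(2)(4) = 16π cm²/s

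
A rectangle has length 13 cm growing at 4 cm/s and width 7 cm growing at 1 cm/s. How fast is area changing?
41 cm²/s

A = lw
dA/dt = w·dl/dt + l·dw/dt = 7·4 + 13·1 = 41 cm²/s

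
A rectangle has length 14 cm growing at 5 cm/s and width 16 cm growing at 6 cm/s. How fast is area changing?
164 cm²/s

A = lw
dA/dt = w·dl/dt + l·dw/dt = 16·5 + 14·6 = 164 cm²/s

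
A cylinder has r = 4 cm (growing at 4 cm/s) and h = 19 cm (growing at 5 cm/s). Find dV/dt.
688π cm³/s

V = πr²h
dV/dt = 2πrh·dr/dt + πr²·dh/dt
= 2π(4)(19)(4) + π(4)²(5)
= 688π cm³/s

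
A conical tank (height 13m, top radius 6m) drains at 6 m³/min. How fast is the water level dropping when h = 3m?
169/(54π) ≈ 0.9962 m/min

r/h = 6/13, so r = (6/13)h
V = (1/3)πr²h = (1/3)π((6/13)h)²h = (12/169)πh³
dV/dh = (36/169)πh²
dh/dt = (dV/dt)/(dV/dh) = -6/((36/169)π·3²) = -169/(54π) m/min
The level is dropping at 169/(54π) ≈ 0.9962 m/min.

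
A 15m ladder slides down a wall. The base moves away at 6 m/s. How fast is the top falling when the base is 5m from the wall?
3√2/2 ≈ 2.121 m/s

x² + y² = 15²
2x·dx/dt + 2y·dy/dt = 0
dy/dt = -x/y · dx/dt = -5/(10√2) · 6 = -3√2/2 m/s
The top is descending at 3√2/2 ≈ 2.121 m/s.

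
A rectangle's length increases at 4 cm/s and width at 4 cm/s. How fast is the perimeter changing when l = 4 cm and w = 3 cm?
16 cm/s

P = 2(l + w)
dP/dt = 2(dl/dt + dw/dt) = 2(4 + 4) = 16 cm/s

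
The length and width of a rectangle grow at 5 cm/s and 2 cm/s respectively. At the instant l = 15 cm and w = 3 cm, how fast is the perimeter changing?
14 cm/s

P = 2(l + w)
dP/dt = 2(dl/dt + dw/dt) = 2(5 + 2) = 14 cm/s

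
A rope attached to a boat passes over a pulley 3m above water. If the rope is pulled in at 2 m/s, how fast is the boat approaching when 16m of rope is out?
32√247/247 ≈ 2.036 m/s

rope² = x² + 3²
x = √(16² - 3²) = √247
dx/dt = (rope/x) · d(rope)/dt = (16/√247) · (-2) = -32√247/247 m/s
The boat approaches at 32√247/247 ≈ 2.036 m/s.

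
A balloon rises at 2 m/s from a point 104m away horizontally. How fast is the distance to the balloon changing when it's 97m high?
194√809/4045 ≈ 1.364 m/s

z² = 104² + y²
z = √(104² + 97²) = 5√809
dz/dt = y/z · dy/dt = 97/(5√809) · 2 = 194√809/4045 ≈ 1.364 m/s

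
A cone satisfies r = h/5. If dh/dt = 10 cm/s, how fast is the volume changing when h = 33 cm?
2178π/5 cm³/s

V = (1/3)π(h/5)²h = πh³/75
dV/dt = πh²/25 · 10
At h = 33: dV/dt = 2178π/5 cm³/s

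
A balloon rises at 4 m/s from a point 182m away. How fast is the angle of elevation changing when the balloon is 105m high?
0.01649 rad/s

tan(θ) = y/182
sec²(θ) · dθ/dt = (1/182) · dy/dt
dθ/dt = cos²(θ)/182 · 4 = 182/(182² + 105²) · 4
dθ/dt = 0.01649 rad/s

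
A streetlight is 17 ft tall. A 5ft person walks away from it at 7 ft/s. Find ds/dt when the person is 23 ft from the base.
35/12 ft/s

By similar triangles: 17/(x+s) = 5/s
Solving: s = 5x/12
ds/dt = 5/12 · dx/dt = 5/12 · 7 = 35/12 ft/s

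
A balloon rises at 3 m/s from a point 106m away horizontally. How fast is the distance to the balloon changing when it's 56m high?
84√3593/3593 ≈ 1.401 m/s

z² = 106² + y²
z = √(106² + 56²) = 2√3593
dz/dt = y/z · dy/dt = 56/(2√3593) · 3 = 84√3593/3593 ≈ 1.401 m/s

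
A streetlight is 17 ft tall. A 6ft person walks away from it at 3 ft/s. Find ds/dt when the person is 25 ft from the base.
18/11 ft/s

By similar triangles: 17/(x+s) = 6/s
Solving: s = 6x/11
ds/dt = 6/11 · dx/dt = 6/11 · 3 = 18/11 ft/s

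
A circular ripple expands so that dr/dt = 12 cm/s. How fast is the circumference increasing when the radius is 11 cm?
24π cm/s

C = 2πr
dC/dt = 2π · dr/dt = 2π · 12 = 24π cm/s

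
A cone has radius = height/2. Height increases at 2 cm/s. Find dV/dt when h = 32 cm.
512π cm³/s

V = (1/3)π(h/2)²h = πh³/12
dV/dt = πh²/4 · 2
At h = 32: dV/dt = 512π cm³/s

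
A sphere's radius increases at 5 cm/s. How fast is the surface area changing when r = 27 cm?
1080π cm²/s

S = 4πr²
dS/dt = dS/dr · dr/dt = 8πr · 5
At r = 27: dS/dt = 1080π cm²/s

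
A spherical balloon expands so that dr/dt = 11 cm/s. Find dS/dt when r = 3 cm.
264π cm²/s

S = 4πr²
dS/dt = dS/dr · dr/dt = 8πr · 11
At r = 3: dS/dt = 264π cm²/s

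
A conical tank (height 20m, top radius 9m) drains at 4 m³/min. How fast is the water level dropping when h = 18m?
400/(6561π) ≈ 0.01941 m/min

r/h = 9/20, so r = (9/20)h
V = (1/3)πr²h = (1/3)π((9/20)h)²h = (27/400)πh³
dV/dh = (81/400)πh²
dh/dt = (dV/dt)/(dV/dh) = -4/((81/400)π·18²) = -400/(6561π) m/min
The level is dropping at 400/(6561π) ≈ 0.01941 m/min.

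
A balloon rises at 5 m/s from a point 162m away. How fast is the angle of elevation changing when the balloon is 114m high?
0.020642 rad/s

tan(θ) = y/162
sec²(θ) · dθ/dt = (1/162) · dy/dt
dθ/dt = cos²(θ)/162 · 5 = 162/(162² + 114²) · 5
dθ/dt = 0.020642 rad/s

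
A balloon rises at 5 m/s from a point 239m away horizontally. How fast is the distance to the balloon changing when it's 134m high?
670√75077/75077 ≈ 2.445 m/s

z² = 239² + y²
z = √(239² + 134²) = √75077
dz/dt = y/z · dy/dt = 134/√75077 · 5 = 670√75077/75077 ≈ 2.445 m/s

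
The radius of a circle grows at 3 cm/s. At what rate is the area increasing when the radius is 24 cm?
144π cm²/s

A = πr²
dA/dt = 2πr · dr/dt = 2π(24)(3) = 144π cm²/s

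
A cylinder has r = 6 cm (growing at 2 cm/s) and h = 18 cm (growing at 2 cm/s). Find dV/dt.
504π cm³/s

V = πr²h
dV/dt = 2πrh·dr/dt + πr²·dh/dt
= 2π(6)(18)(2) + π(6)²(2)
= 504π cm³/s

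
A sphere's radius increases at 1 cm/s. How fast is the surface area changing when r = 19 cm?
152π cm²/s

S = 4πr²
dS/dt = dS/dr · dr/dt = 8πr · 1
At r = 19: dS/dt = 152π cm²/s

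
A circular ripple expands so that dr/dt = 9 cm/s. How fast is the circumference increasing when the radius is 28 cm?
18π cm/s

C = 2πr
dC/dt = 2π · dr/dt = 2π · 9 = 18π cm/s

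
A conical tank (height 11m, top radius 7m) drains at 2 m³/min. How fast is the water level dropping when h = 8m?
121/(1568π) ≈ 0.02456 m/min

r/h = 7/11, so r = (7/11)h
V = (1/3)πr²h = (1/3)π((7/11)h)²h = (49/363)πh³
dV/dh = (49/121)πh²
dh/dt = (dV/dt)/(dV/dh) = -2/((49/121)π·8²) = -121/(1568π) m/min
The level is dropping at 121/(1568π) ≈ 0.02456 m/min.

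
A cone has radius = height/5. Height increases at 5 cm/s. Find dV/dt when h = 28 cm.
784π/5 cm³/s

V = (1/3)π(h/5)²h = πh³/75
dV/dt = πh²/25 · 5
At h = 28: dV/dt = 784π/5 cm³/s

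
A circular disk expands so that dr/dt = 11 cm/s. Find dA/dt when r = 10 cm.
220π cm²/s

A = πr²
dA/dt = 2πr · dr/dt = 2π(10)(11) = 220π cm²/s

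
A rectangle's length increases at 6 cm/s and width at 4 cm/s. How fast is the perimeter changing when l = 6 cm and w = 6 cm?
20 cm/s

P = 2(l + w)
dP/dt = 2(dl/dt + dw/dt) = 2(6 + 4) = 20 cm/s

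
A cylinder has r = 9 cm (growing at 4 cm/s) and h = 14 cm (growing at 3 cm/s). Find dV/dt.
1251π cm³/s

V = πr²h
dV/dt = 2πrh·dr/dt + πr²·dh/dt
= 2π(9)(14)(4) + π(9)²(3)
= 1251π cm³/s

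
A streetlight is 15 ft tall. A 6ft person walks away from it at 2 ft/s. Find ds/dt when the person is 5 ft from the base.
4/3 ft/s

By similar triangles: 15/(x+s) = 6/s
Solving: s = 6x/9
ds/dt = 6/9 · dx/dt = 2/3 · 2 = 4/3 ft/s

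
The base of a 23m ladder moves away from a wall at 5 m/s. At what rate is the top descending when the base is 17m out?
17√15/12 ≈ 5.487 m/s

x² + y² = 23²
2x·dx/dt + 2y·dy/dt = 0
dy/dt = -x/y · dx/dt = -17/(4√15) · 5 = -17√15/12 m/s
The top is descending at 17√15/12 ≈ 5.487 m/s.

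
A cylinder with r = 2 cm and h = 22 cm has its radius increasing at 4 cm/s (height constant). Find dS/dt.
208π cm²/s

S = 2πrh + 2πr² (lateral + bases)
dS/dt = (2πh + 4πr)·dr/dt = (2π·22 + 4π·2)·4
= 208π cm²/s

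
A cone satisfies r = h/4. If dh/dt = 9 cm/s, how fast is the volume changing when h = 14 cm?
441π/4 cm³/s

V = (1/3)π(h/4)²h = πh³/48
dV/dt = πh²/16 · 9
At h = 14: dV/dt = 441π/4 cm³/s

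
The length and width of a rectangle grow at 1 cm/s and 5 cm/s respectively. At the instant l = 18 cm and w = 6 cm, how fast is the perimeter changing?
12 cm/s

P = 2(l + w)
dP/dt = 2(dl/dt + dw/dt) = 2(1 + 5) = 12 cm/s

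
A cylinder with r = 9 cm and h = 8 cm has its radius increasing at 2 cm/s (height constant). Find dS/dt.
104π cm²/s

S = 2πrh + 2πr² (lateral + bases)
dS/dt = (2πh + 4πr)·dr/dt = (2π·8 + 4π·9)·2
= 104π cm²/s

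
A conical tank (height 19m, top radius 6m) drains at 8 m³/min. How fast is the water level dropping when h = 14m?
361/(882π) ≈ 0.1303 m/min

r/h = 6/19, so r = (6/19)h
V = (1/3)πr²h = (1/3)π((6/19)h)²h = (12/361)πh³
dV/dh = (36/361)πh²
dh/dt = (dV/dt)/(dV/dh) = -8/((36/361)π·14²) = -361/(882π) m/min
The level is dropping at 361/(882π) ≈ 0.1303 m/min.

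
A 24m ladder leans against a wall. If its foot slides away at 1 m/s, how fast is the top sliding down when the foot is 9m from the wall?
3√55/55 ≈ 0.4045 m/s

x² + y² = 24²
2x·dx/dt + 2y·dy/dt = 0
dy/dt = -x/y · dx/dt = -9/(3√55) · 1 = -3√55/55 m/s
The top is descending at 3√55/55 ≈ 0.4045 m/s.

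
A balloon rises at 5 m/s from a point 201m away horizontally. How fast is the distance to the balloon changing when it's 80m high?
400√46801/46801 ≈ 1.849 m/s

z² = 201² + y²
z = √(201² + 80²) = √46801
dz/dt = y/z · dy/dt = 80/√46801 · 5 = 400√46801/46801 ≈ 1.849 m/s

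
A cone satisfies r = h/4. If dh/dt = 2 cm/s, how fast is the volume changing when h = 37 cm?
1369π/8 cm³/s

V = (1/3)π(h/4)²h = πh³/48
dV/dt = πh²/16 · 2
At h = 37: dV/dt = 1369π/8 cm³/s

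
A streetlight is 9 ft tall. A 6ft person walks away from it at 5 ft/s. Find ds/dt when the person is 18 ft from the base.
10 ft/s

By similar triangles: 9/(x+s) = 6/s
Solving: s = 6x/3
ds/dt = 6/3 · dx/dt = 2 · 5 = 10 ft/s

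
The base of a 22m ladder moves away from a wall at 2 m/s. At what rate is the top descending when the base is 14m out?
7√2/6 ≈ 1.65 m/s

x² + y² = 22²
2x·dx/dt + 2y·dy/dt = 0
dy/dt = -x/y · dx/dt = -14/(12√2) · 2 = -7√2/6 m/s
The top is descending at 7√2/6 ≈ 1.65 m/s.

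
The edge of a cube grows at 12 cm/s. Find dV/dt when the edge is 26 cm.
24336 cm³/s

V = s³
dV/dt = 3s² · ds/dt = 3·26²·12 = 24336 cm³/s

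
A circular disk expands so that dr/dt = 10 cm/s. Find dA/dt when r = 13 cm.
260π cm²/s

A = πr²
dA/dt = 2πr · dr/dt = 2π(13)(10) = 260π cm²/s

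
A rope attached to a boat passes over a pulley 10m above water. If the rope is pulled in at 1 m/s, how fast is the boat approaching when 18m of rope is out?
9√14/28 ≈ 1.203 m/s

rope² = x² + 10²
x = √(18² - 10²) = 4√14
dx/dt = (rope/x) · d(rope)/dt = (18/(4√14)) · (-1) = -9√14/28 m/s
The boat approaches at 9√14/28 ≈ 1.203 m/s.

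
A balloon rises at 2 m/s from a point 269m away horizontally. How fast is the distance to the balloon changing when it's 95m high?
95√81386/40693 ≈ 0.666 m/s

z² = 269² + y²
z = √(269² + 95²) = √81386
dz/dt = y/z · dy/dt = 95/√81386 · 2 = 95√81386/40693 ≈ 0.666 m/s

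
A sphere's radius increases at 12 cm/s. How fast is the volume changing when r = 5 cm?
1200π cm³/s

V = (4/3)πr³
dV/dt = dV/dr · dr/dt = 4πr² · 12
At r = 5: dV/dt = 1200π cm³/s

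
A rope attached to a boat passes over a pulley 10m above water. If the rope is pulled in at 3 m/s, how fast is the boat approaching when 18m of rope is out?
27√14/28 ≈ 3.608 m/s

rope² = x² + 10²
x = √(18² - 10²) = 4√14
dx/dt = (rope/x) · d(rope)/dt = (18/(4√14)) · (-3) = -27√14/28 m/s
The boat approaches at 27√14/28 ≈ 3.608 m/s.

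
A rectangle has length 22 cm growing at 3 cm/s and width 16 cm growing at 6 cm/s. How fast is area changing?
180 cm²/s

A = lw
dA/dt = w·dl/dt + l·dw/dt = 16·3 + 22·6 = 180 cm²/s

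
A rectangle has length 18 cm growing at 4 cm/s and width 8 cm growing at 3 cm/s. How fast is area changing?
86 cm²/s

A = lw
dA/dt = w·dl/dt + l·dw/dt = 8·4 + 18·3 = 86 cm²/s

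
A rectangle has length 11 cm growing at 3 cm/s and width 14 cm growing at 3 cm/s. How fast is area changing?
75 cm²/s

A = lw
dA/dt = w·dl/dt + l·dw/dt = 14·3 + 11·3 = 75 cm²/s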